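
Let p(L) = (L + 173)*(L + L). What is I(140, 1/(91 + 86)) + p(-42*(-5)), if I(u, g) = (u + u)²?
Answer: 239260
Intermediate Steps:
I(u, g) = 4*u² (I(u, g) = (2*u)² = 4*u²)
p(L) = 2*L*(173 + L) (p(L) = (173 + L)*(2*L) = 2*L*(173 + L))
I(140, 1/(91 + 86)) + p(-42*(-5)) = 4*140² + 2*(-42*(-5))*(173 - 42*(-5)) = 4*19600 + 2*210*(173 + 210) = 78400 + 2*210*383 = 78400 + 160860 = 239260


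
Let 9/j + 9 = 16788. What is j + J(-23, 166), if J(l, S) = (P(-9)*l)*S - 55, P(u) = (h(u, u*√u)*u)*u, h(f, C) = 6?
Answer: -10378387576/5593 ≈ -1.8556e+6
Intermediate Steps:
j = 3/5593 (j = 9/(-9 + 16788) = 9/16779 = 9*(1/16779) = 3/5593 ≈ 0.00053638)
P(u) = 6*u² (P(u) = (6*u)*u = 6*u²)
J(l, S) = -55 + 486*S*l (J(l, S) = ((6*(-9)²)*l)*S - 55 = ((6*81)*l)*S - 55 = (486*l)*S - 55 = 486*S*l - 55 = -55 + 486*S*l)
j + J(-23, 166) = 3/5593 + (-55 + 486*166*(-23)) = 3/5593 + (-55 - 1855548) = 3/5593 - 1855603 = -10378387576/5593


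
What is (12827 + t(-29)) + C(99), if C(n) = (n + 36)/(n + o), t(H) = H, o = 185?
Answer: 3634767/284 ≈ 12798.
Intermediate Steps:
C(n) = (36 + n)/(185 + n) (C(n) = (n + 36)/(n + 185) = (36 + n)/(185 + n))
(12827 + t(-29)) + C(99) = (12827 - 29) + (36 + 99)/(185 + 99) = 12798 + 135/284 = 3634767/284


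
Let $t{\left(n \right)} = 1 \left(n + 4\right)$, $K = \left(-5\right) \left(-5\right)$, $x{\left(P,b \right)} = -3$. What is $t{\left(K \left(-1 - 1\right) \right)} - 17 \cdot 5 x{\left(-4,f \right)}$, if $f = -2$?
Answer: $209$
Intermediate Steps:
$K = 25$
$t{\left(n \right)} = 4 + n$ ($t{\left(n \right)} = 1 \left(4 + n\right) = 4 + n$)
$t{\left(K \left(-1 - 1\right) \right)} - 17 \cdot 5 x{\left(-4,f \right)} = \left(4 + 25 \left(-1 - 1\right)\right) - 17 \cdot 5 \left(-3\right) = \left(4 + 25 \left(-2\right)\right) - 85 \left(-3\right) = \left(4 - 50\right) - -255 = -46 + 255 = 209$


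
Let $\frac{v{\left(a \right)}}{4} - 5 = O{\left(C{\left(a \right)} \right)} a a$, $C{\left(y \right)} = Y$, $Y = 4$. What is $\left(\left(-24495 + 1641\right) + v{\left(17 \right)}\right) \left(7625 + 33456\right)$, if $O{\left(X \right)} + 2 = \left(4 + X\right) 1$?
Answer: $-653105738$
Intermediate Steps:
$C{\left(y \right)} = 4$
$O{\left(X \right)} = 2 + X$ ($O{\left(X \right)} = -2 + \left(4 + X\right) 1 = -2 + \left(4 + X\right) = 2 + X$)
$v{\left(a \right)} = 20 + 24 a^{2}$ ($v{\left(a \right)} = 20 + 4 \left(2 + 4\right) a a = 20 + 4 \cdot 6 a a = 20 + 4 \cdot 6 a^{2} = 20 + 24 a^{2}$)
$\left(\left(-24495 + 1641\right) + v{\left(17 \right)}\right) \left(7625 + 33456\right) = \left(\left(-24495 + 1641\right) + \left(20 + 24 \cdot 17^{2}\right)\right) \left(7625 + 33456\right) = \left(-22854 + \left(20 + 24 \cdot 289\right)\right) 41081 = \left(-22854 + \left(20 + 6936\right)\right) 41081 = \left(-22854 + 6956\right) 41081 = \left(-15898\right) 41081 = -653105738$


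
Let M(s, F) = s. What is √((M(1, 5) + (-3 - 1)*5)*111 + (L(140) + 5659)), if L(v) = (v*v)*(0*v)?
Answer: 5*√142 ≈ 59.582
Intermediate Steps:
L(v) = 0 (L(v) = v²*0 = 0)
√((M(1, 5) + (-3 - 1)*5)*111 + (L(140) + 5659)) = √((1 + (-3 - 1)*5)*111 + (0 + 5659)) = √((1 - 4*5)*111 + 5659) = √((1 - 20)*111 + 5659) = √(-19*111 + 5659) = √(-2109 + 5659) = √3550 = 5*√142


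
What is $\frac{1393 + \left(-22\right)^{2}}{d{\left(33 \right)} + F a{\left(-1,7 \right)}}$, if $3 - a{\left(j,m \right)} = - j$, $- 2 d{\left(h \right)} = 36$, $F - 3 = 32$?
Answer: $\frac{1877}{52} \approx 36.096$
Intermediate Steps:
$F = 35$ ($F = 3 + 32 = 35$)
$d{\left(h \right)} = -18$ ($d{\left(h \right)} = \left(- \frac{1}{2}\right) 36 = -18$)
$a{\left(j,m \right)} = 3 + j$ ($a{\left(j,m \right)} = 3 - - j = 3 + j$)
$\frac{1393 + \left(-22\right)^{2}}{d{\left(33 \right)} + F a{\left(-1,7 \right)}} = \frac{1393 + \left(-22\right)^{2}}{-18 + 35 \left(3 - 1\right)} = \frac{1393 + 484}{-18 + 35 \cdot 2} = \frac{1877}{-18 + 70} = \frac{1877}{52}$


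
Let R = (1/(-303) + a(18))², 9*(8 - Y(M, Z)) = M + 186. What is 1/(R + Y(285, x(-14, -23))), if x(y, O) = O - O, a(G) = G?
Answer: 91809/25665010 ≈ 0.0035772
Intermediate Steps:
x(y, O) = 0
Y(M, Z) = -38/3 - M/9 (Y(M, Z) = 8 - (M + 186)/9 = 8 - (186 + M)/9 = 8 + (-62/3 - M/9) = -38/3 - M/9)
R = 29735209/91809 (R = (1/(-303) + 18)² = (-1/303 + 18)² = (5453/303)² = 29735209/91809 ≈ 323.88)
1/(R + Y(285, x(-14, -23))) = 1/(29735209/91809 + (-38/3 - ⅑*285)) = 1/(29735209/91809 + (-38/3 - 95/3)) = 1/(29735209/91809 - 133/3) = 1/(25665010/91809) = 91809/25665010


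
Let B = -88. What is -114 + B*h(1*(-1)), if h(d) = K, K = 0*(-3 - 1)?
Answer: -114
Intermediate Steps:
K = 0 (K = 0*(-4) = 0)
h(d) = 0
-114 + B*h(1*(-1)) = -114 - 88*0 = -114 + 0 = -114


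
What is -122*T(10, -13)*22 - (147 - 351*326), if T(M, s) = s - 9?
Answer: 173327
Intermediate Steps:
T(M, s) = -9 + s
-122*T(10, -13)*22 - (147 - 351*326) = -122*(-9 - 13)*22 - (147 - 351*326) = -122*(-22)*22 - (147 - 114426) = 2684*22 - 1*(-114279) = 59048 + 114279 = 173327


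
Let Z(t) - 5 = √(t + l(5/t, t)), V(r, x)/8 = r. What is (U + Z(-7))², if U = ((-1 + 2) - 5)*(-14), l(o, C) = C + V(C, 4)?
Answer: (61 + I*√70)² ≈ 3651.0 + 1020.7*I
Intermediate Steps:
V(r, x) = 8*r
l(o, C) = 9*C (l(o, C) = C + 8*C = 9*C)
U = 56 (U = (1 - 5)*(-14) = -4*(-14) = 56)
Z(t) = 5 + √10*√t (Z(t) = 5 + √(t + 9*t) = 5 + √(10*t) = 5 + √10*√t)
(U + Z(-7))² = (56 + (5 + √10*√(-7)))² = (56 + (5 + √10*(I*√7)))² = (56 + (5 + I*√70))² = (61 + I*√70)²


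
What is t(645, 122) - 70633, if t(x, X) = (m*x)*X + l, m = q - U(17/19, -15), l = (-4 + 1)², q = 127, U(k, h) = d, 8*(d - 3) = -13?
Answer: 39259229/4 ≈ 9.8148e+6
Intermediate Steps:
d = 11/8 (d = 3 + (⅛)*(-13) = 3 - 13/8 = 11/8 ≈ 1.3750)
U(k, h) = 11/8
l = 9 (l = (-3)² = 9)
m = 1005/8 (m = 127 - 1*11/8 = 127 - 11/8 = 1005/8 ≈ 125.63)
t(x, X) = 9 + 1005*X*x/8 (t(x, X) = (1005*x/8)*X + 9 = 1005*X*x/8 + 9 = 9 + 1005*X*x/8)
t(645, 122) - 70633 = (9 + (1005/8)*122*645) - 70633 = (9 + 39541725/4) - 70633 = 39541761/4 - 70633 = 39259229/4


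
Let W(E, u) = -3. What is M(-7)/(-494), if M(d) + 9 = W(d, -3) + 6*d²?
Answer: -141/247 ≈ -0.57085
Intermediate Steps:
M(d) = -12 + 6*d² (M(d) = -9 + (-3 + 6*d²) = -12 + 6*d²)
M(-7)/(-494) = (-12 + 6*(-7)²)/(-494) = -(-12 + 6*49)/494 = -(-12 + 294)/494 = -1/494*282 = -141/247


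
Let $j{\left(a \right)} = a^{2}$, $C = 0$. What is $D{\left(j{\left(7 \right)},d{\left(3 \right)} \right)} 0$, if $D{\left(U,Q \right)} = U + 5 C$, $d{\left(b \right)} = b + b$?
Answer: $0$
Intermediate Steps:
$d{\left(b \right)} = 2 b$
$D{\left(U,Q \right)} = U$ ($D{\left(U,Q \right)} = U + 5 \cdot 0 = U + 0 = U$)
$D{\left(j{\left(7 \right)},d{\left(3 \right)} \right)} 0 = 7^{2} \cdot 0 = 49 \cdot 0 = 0$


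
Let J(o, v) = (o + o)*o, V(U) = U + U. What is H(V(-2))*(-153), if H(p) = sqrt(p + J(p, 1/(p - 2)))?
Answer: -306*sqrt(7) ≈ -809.60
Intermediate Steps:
V(U) = 2*U
J(o, v) = 2*o**2 (J(o, v) = (2*o)*o = 2*o**2)
H(p) = sqrt(p + 2*p**2)
H(V(-2))*(-153) = sqrt((2*(-2))*(1 + 2*(2*(-2))))*(-153) = sqrt(-4*(1 + 2*(-4)))*(-153) = sqrt(-4*(1 - 8))*(-153) = sqrt(-4*(-7))*(-153) = sqrt(28)*(-153) = (2*sqrt(7))*(-153) = -306*sqrt(7)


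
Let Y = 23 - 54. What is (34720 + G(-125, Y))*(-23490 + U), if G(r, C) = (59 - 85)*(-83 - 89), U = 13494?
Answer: -391763232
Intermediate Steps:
Y = -31
G(r, C) = 4472 (G(r, C) = -26*(-172) = 4472)
(34720 + G(-125, Y))*(-23490 + U) = (34720 + 4472)*(-23490 + 13494) = 39192*(-9996) = -391763232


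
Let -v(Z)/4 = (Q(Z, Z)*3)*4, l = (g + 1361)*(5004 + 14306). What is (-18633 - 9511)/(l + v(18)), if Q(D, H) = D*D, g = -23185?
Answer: 1759/26339812 ≈ 6.6781e-5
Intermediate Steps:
l = -421421440 (l = (-23185 + 1361)*(5004 + 14306) = -21824*19310 = -421421440)
Q(D, H) = D²
v(Z) = -48*Z² (v(Z) = -4*Z²*3*4 = -4*3*Z²*4 = -48*Z²)
(-18633 - 9511)/(l + v(18)) = (-18633 - 9511)/(-421421440 - 48*18²) = -28144/(-421421440 - 48*324) = -28144/(-421421440 - 15552) = -28144/(-421436992) = -28144*(-1/421436992) = 1759/26339812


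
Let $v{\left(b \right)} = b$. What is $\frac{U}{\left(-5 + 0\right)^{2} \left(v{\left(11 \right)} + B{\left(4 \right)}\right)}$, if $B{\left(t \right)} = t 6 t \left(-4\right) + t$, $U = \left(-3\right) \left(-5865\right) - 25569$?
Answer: $\frac{886}{1025} \approx 0.86439$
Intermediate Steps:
$U = -7974$ ($U = 17595 - 25569 = -7974$)
$B{\left(t \right)} = t - 24 t^{2}$ ($B{\left(t \right)} = t \left(- 24 t\right) + t = - 24 t^{2} + t = t - 24 t^{2}$)
$\frac{U}{\left(-5 + 0\right)^{2} \left(v{\left(11 \right)} + B{\left(4 \right)}\right)} = - \frac{7974}{\left(-5 + 0\right)^{2} \left(11 + 4 \left(1 - 96\right)\right)} = - \frac{7974}{\left(-5\right)^{2} \left(11 + 4 \left(1 - 96\right)\right)} = - \frac{7974}{25 \left(11 + 4 \left(-95\right)\right)} = - \frac{7974}{25 \left(11 - 380\right)} = - \frac{7974}{25 \left(-369\right)} = - \frac{7974}{-9225} = \left(-7974\right) \left(- \frac{1}{9225}\right) = \frac{886}{1025}$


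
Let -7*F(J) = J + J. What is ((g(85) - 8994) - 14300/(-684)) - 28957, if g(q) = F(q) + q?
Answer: -45329647/1197 ≈ -37869.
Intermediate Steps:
F(J) = -2*J/7 (F(J) = -(J + J)/7 = -2*J/7)
g(q) = 5*q/7 (g(q) = -2*q/7 + q = 5*q/7)
((g(85) - 8994) - 14300/(-684)) - 28957 = (((5/7)*85 - 8994) - 14300/(-684)) - 28957 = ((425/7 - 8994) - 14300*(-1/684)) - 28957 = (-62533/7 + 3575/171) - 28957 = -10668118/1197 - 28957 = -45329647/1197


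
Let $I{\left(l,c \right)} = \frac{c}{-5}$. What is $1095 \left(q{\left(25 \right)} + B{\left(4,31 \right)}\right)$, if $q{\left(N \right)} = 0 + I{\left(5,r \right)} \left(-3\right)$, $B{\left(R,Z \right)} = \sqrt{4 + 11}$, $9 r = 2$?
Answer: $146 + 1095 \sqrt{15} \approx 4386.9$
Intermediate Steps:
$r = \frac{2}{9}$ ($r = \frac{1}{9} \cdot 2 = \frac{2}{9} \approx 0.22222$)
$B{\left(R,Z \right)} = \sqrt{15}$
$I{\left(l,c \right)} = - \frac{c}{5}$ ($I{\left(l,c \right)} = c \left(- \frac{1}{5}\right) = - \frac{c}{5}$)
$q{\left(N \right)} = \frac{2}{15}$ ($q{\left(N \right)} = 0 + \left(- \frac{1}{5}\right) \frac{2}{9} \left(-3\right) = 0 - - \frac{2}{15} = 0 + \frac{2}{15} = \frac{2}{15}$)
$1095 \left(q{\left(25 \right)} + B{\left(4,31 \right)}\right) = 1095 \left(\frac{2}{15} + \sqrt{15}\right) = 146 + 1095 \sqrt{15}$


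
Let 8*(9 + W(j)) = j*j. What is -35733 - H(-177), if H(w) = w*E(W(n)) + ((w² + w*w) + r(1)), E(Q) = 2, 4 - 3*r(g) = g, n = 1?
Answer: -98038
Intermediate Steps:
W(j) = -9 + j²/8 (W(j) = -9 + (j*j)/8 = -9 + j²/8)
r(g) = 4/3 - g/3
H(w) = 1 + 2*w + 2*w² (H(w) = w*2 + ((w² + w*w) + (4/3 - ⅓*1)) = 2*w + ((w² + w²) + (4/3 - ⅓)) = 2*w + (2*w² + 1) = 2*w + (1 + 2*w²) = 1 + 2*w + 2*w²)
-35733 - H(-177) = -35733 - (1 + 2*(-177) + 2*(-177)²) = -35733 - (1 - 354 + 2*31329) = -35733 - (1 - 354 + 62658) = -35733 - 1*62305 = -35733 - 62305 = -98038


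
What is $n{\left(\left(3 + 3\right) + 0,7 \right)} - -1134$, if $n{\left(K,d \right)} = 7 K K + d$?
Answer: $1393$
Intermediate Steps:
$n{\left(K,d \right)} = d + 7 K^{2}$ ($n{\left(K,d \right)} = 7 K^{2} + d = d + 7 K^{2}$)
$n{\left(\left(3 + 3\right) + 0,7 \right)} - -1134 = \left(7 + 7 \left(\left(3 + 3\right) + 0\right)^{2}\right) - -1134 = \left(7 + 7 \left(6 + 0\right)^{2}\right) + 1134 = \left(7 + 7 \cdot 6^{2}\right) + 1134 = \left(7 + 7 \cdot 36\right) + 1134 = \left(7 + 252\right) + 1134 = 259 + 1134 = 1393$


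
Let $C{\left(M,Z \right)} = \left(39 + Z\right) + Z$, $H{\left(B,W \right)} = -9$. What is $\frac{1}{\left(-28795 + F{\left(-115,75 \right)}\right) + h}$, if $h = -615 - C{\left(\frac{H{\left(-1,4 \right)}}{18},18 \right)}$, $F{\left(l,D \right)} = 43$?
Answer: $- \frac{1}{29442} \approx -3.3965 \cdot 10^{-5}$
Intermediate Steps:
$C{\left(M,Z \right)} = 39 + 2 Z$
$h = -690$ ($h = -615 - \left(39 + 2 \cdot 18\right) = -615 - \left(39 + 36\right) = -615 - 75 = -690$)
$\frac{1}{\left(-28795 + F{\left(-115,75 \right)}\right) + h} = \frac{1}{\left(-28795 + 43\right) - 690} = \frac{1}{-28752 - 690} = \frac{1}{-29442} = - \frac{1}{29442}$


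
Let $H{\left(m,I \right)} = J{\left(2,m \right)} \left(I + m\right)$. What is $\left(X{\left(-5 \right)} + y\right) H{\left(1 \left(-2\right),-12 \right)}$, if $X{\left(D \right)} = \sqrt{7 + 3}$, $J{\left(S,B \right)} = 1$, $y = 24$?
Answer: $-336 - 14 \sqrt{10} \approx -380.27$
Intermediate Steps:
$H{\left(m,I \right)} = I + m$ ($H{\left(m,I \right)} = 1 \left(I + m\right) = I + m$)
$X{\left(D \right)} = \sqrt{10}$
$\left(X{\left(-5 \right)} + y\right) H{\left(1 \left(-2\right),-12 \right)} = \left(\sqrt{10} + 24\right) \left(-12 + 1 \left(-2\right)\right) = \left(24 + \sqrt{10}\right) \left(-12 - 2\right) = \left(24 + \sqrt{10}\right) \left(-14\right) = -336 - 14 \sqrt{10}$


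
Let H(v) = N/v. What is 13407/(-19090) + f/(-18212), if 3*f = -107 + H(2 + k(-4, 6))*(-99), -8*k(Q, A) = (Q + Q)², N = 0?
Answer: -365231111/521500620 ≈ -0.70035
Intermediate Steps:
k(Q, A) = -Q²/2 (k(Q, A) = -(Q + Q)²/8 = -4*Q²/8 = -Q²/2)
H(v) = 0 (H(v) = 0/v = 0)
f = -107/3 (f = (-107 + 0*(-99))/3 = (-107 + 0)/3 = (⅓)*(-107) = -107/3 ≈ -35.667)
13407/(-19090) + f/(-18212) = 13407/(-19090) - 107/3/(-18212) = 13407*(-1/19090) - 107/3*(-1/18212) = -13407/19090 + 107/54636 = -365231111/521500620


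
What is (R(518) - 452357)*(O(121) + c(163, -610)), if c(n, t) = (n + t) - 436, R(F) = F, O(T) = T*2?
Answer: 289628799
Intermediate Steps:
O(T) = 2*T
c(n, t) = -436 + n + t
(R(518) - 452357)*(O(121) + c(163, -610)) = (518 - 452357)*(2*121 + (-436 + 163 - 610)) = -451839*(242 - 883) = -451839*(-641) = 289628799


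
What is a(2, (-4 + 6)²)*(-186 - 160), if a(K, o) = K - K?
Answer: 0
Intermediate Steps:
a(K, o) = 0
a(2, (-4 + 6)²)*(-186 - 160) = 0*(-186 - 160) = 0*(-346) = 0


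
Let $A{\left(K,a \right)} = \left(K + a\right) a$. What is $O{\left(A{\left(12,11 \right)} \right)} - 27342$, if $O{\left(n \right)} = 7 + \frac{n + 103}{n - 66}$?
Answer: $- \frac{5111289}{187} \approx -27333.0$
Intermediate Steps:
$A{\left(K,a \right)} = a \left(K + a\right)$
$O{\left(n \right)} = 7 + \frac{103 + n}{-66 + n}$
$O{\left(A{\left(12,11 \right)} \right)} - 27342 = \frac{-359 + 8 \cdot 11 \left(12 + 11\right)}{-66 + 11 \left(12 + 11\right)} - 27342 = \frac{-359 + 8 \cdot 11 \cdot 23}{-66 + 11 \cdot 23} - 27342 = \frac{-359 + 8 \cdot 253}{-66 + 253} - 27342 = \frac{-359 + 2024}{187} - 27342 = \frac{1}{187} \cdot 1665 - 27342 = \frac{1665}{187} - 27342 = - \frac{5111289}{187}$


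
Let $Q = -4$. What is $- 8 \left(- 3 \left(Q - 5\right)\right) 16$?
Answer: $-3456$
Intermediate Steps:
$- 8 \left(- 3 \left(Q - 5\right)\right) 16 = - 8 \left(- 3 \left(-4 - 5\right)\right) 16 = - 8 \left(\left(-3\right) \left(-9\right)\right) 16 = \left(-8\right) 27 \cdot 16 = \left(-216\right) 16 = -3456$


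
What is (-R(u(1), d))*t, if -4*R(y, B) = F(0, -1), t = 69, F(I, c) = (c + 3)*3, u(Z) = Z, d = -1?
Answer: 207/2 ≈ 103.50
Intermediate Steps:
F(I, c) = 9 + 3*c (F(I, c) = (3 + c)*3 = 9 + 3*c)
R(y, B) = -3/2 (R(y, B) = -(9 + 3*(-1))/4 = -(9 - 3)/4 = -1/4*6 = -3/2)
(-R(u(1), d))*t = -1*(-3/2)*69 = (3/2)*69 = 207/2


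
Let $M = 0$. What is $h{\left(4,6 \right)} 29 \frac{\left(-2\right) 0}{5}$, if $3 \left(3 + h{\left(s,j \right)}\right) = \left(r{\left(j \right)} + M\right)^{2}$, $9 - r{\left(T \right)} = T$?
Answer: $0$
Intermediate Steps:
$r{\left(T \right)} = 9 - T$
$h{\left(s,j \right)} = -3 + \frac{\left(9 - j\right)^{2}}{3}$ ($h{\left(s,j \right)} = -3 + \frac{\left(\left(9 - j\right) + 0\right)^{2}}{3} = -3 + \frac{\left(9 - j\right)^{2}}{3}$)
$h{\left(4,6 \right)} 29 \frac{\left(-2\right) 0}{5} = \left(-3 + \frac{\left(-9 + 6\right)^{2}}{3}\right) 29 \frac{\left(-2\right) 0}{5} = \left(-3 + \frac{\left(-3\right)^{2}}{3}\right) 29 \cdot 0 \cdot \frac{1}{5} = \left(-3 + \frac{1}{3} \cdot 9\right) 29 \cdot 0 = \left(-3 + 3\right) 29 \cdot 0 = 0 \cdot 29 \cdot 0 = 0 \cdot 0 = 0$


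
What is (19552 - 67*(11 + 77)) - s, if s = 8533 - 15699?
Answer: 20822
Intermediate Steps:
s = -7166
(19552 - 67*(11 + 77)) - s = (19552 - 67*(11 + 77)) - 1*(-7166) = (19552 - 67*88) + 7166 = (19552 - 1*5896) + 7166 = (19552 - 5896) + 7166 = 13656 + 7166 = 20822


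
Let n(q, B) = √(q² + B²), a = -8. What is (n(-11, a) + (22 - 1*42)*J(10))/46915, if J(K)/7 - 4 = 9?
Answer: -364/9383 + √185/46915 ≈ -0.038504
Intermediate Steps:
J(K) = 91 (J(K) = 28 + 7*9 = 28 + 63 = 91)
n(q, B) = √(B² + q²)
(n(-11, a) + (22 - 1*42)*J(10))/46915 = (√((-8)² + (-11)²) + (22 - 1*42)*91)/46915 = (√(64 + 121) + (22 - 42)*91)*(1/46915) = (√185 - 20*91)*(1/46915) = (√185 - 1820)*(1/46915) = (-1820 + √185)*(1/46915) = -364/9383 + √185/46915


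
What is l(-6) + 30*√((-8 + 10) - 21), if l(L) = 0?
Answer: 30*I*√19 ≈ 130.77*I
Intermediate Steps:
l(-6) + 30*√((-8 + 10) - 21) = 0 + 30*√((-8 + 10) - 21) = 0 + 30*√(2 - 21) = 0 + 30*√(-19) = 0 + 30*(I*√19) = 0 + 30*I*√19 = 30*I*√19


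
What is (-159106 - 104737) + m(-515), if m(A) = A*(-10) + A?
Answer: -259208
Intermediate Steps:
m(A) = -9*A (m(A) = -10*A + A = -9*A)
(-159106 - 104737) + m(-515) = (-159106 - 104737) - 9*(-515) = -263843 + 4635 = -259208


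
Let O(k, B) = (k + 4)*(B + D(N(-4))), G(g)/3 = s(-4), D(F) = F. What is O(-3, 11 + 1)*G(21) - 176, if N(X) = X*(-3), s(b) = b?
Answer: -464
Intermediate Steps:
N(X) = -3*X
G(g) = -12 (G(g) = 3*(-4) = -12)
O(k, B) = (4 + k)*(12 + B) (O(k, B) = (k + 4)*(B - 3*(-4)) = (4 + k)*(B + 12) = (4 + k)*(12 + B))
O(-3, 11 + 1)*G(21) - 176 = (48 + 4*(11 + 1) + 12*(-3) + (11 + 1)*(-3))*(-12) - 176 = (48 + 4*12 - 36 + 12*(-3))*(-12) - 176 = (48 + 48 - 36 - 36)*(-12) - 176 = 24*(-12) - 176 = -288 - 176 = -464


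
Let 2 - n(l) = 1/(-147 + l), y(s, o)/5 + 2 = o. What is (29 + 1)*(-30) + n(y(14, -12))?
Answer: -194865/217 ≈ -898.00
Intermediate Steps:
y(s, o) = -10 + 5*o
n(l) = 2 - 1/(-147 + l)
(29 + 1)*(-30) + n(y(14, -12)) = (29 + 1)*(-30) + (-295 + 2*(-10 + 5*(-12)))/(-147 + (-10 + 5*(-12))) = 30*(-30) + (-295 + 2*(-10 - 60))/(-147 + (-10 - 60)) = -900 + (-295 + 2*(-70))/(-147 - 70) = -900 + (-295 - 140)/(-217) = -900 - 1/217*(-435) = -900 + 435/217 = -194865/217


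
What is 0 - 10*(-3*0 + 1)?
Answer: -10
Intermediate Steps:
0 - 10*(-3*0 + 1) = 0 - 10*(0 + 1) = 0 - 10*1 = 0 - 10 = -10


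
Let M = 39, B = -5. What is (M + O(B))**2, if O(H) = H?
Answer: 1156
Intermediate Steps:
(M + O(B))**2 = (39 - 5)**2 = 34**2 = 1156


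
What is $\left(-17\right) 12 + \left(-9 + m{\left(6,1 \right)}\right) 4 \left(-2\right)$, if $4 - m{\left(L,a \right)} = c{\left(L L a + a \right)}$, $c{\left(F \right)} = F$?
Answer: $132$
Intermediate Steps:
$m{\left(L,a \right)} = 4 - a - a L^{2}$ ($m{\left(L,a \right)} = 4 - \left(L L a + a\right) = 4 - \left(L^{2} a + a\right) = 4 - \left(a L^{2} + a\right) = 4 - \left(a + a L^{2}\right) = 4 - a - a L^{2}$)
$\left(-17\right) 12 + \left(-9 + m{\left(6,1 \right)}\right) 4 \left(-2\right) = \left(-17\right) 12 + \left(-9 + \left(4 - 1 \left(1 + 6^{2}\right)\right)\right) 4 \left(-2\right) = -204 + \left(-9 + \left(4 - 1 \left(1 + 36\right)\right)\right) \left(-8\right) = -204 + \left(-9 + \left(4 - 1 \cdot 37\right)\right) \left(-8\right) = -204 + \left(-9 + \left(4 - 37\right)\right) \left(-8\right) = -204 + \left(-9 - 33\right) \left(-8\right) = -204 - -336 = -204 + 336 = 132$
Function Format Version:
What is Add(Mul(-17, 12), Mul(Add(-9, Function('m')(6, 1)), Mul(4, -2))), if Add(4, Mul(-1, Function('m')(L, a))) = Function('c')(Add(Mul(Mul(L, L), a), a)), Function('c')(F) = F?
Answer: 132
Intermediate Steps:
Function('m')(L, a) = Add(4, Mul(-1, a), Mul(-1, a, Pow(L, 2))) (Function('m')(L, a) = Add(4, Mul(-1, Add(Mul(Mul(L, L), a), a))) = Add(4, Mul(-1, Add(Mul(Pow(L, 2), a), a))) = Add(4, Mul(-1, Add(Mul(a, Pow(L, 2)), a))) = Add(4, Mul(-1, Add(a, Mul(a, Pow(L, 2))))) = Add(4, Add(Mul(-1, a), Mul(-1, a, Pow(L, 2)))) = Add(4, Mul(-1, a), Mul(-1, a, Pow(L, 2))))
Add(Mul(-17, 12), Mul(Add(-9, Function('m')(6, 1)), Mul(4, -2))) = Add(Mul(-17, 12), Mul(Add(-9, Add(4, Mul(-1, 1, Add(1, Pow(6, 2))))), Mul(4, -2))) = Add(-204, Mul(Add(-9, Add(4, Mul(-1, 1, Add(1, 36)))), -8)) = Add(-204, Mul(Add(-9, Add(4, Mul(-1, 1, 37))), -8)) = Add(-204, Mul(Add(-9, Add(4, -37)), -8)) = Add(-204, Mul(Add(-9, -33), -8)) = Add(-204, Mul(-42, -8)) = Add(-204, 336) = 132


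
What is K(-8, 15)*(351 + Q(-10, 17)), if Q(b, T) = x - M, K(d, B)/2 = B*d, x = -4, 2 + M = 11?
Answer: -81120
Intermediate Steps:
M = 9 (M = -2 + 11 = 9)
K(d, B) = 2*B*d (K(d, B) = 2*(B*d) = 2*B*d)
Q(b, T) = -13 (Q(b, T) = -4 - 1*9 = -4 - 9 = -13)
K(-8, 15)*(351 + Q(-10, 17)) = (2*15*(-8))*(351 - 13) = -240*338 = -81120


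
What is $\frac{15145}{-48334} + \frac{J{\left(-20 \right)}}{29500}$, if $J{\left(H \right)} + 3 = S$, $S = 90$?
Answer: $- \frac{17022017}{54840500} \approx -0.31039$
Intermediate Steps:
$J{\left(H \right)} = 87$ ($J{\left(H \right)} = -3 + 90 = 87$)
$\frac{15145}{-48334} + \frac{J{\left(-20 \right)}}{29500} = \frac{15145}{-48334} + \frac{87}{29500} = 15145 \left(- \frac{1}{48334}\right) + 87 \cdot \frac{1}{29500} = - \frac{1165}{3718} + \frac{87}{29500} = - \frac{17022017}{54840500}$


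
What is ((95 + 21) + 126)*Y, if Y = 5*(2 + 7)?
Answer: 10890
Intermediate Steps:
Y = 45 (Y = 5*9 = 45)
((95 + 21) + 126)*Y = ((95 + 21) + 126)*45 = (116 + 126)*45 = 242*45 = 10890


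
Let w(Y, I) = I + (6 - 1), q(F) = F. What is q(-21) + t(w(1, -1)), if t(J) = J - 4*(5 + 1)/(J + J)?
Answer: -20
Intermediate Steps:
w(Y, I) = 5 + I (w(Y, I) = I + 5 = 5 + I)
t(J) = J - 12/J (t(J) = J - 24/(2*J) = J - 24*1/(2*J) = J - 12/J)
q(-21) + t(w(1, -1)) = -21 + ((5 - 1) - 12/(5 - 1)) = -21 + (4 - 12/4) = -21 + (4 - 12*1/4) = -21 + (4 - 3) = -21 + 1 = -20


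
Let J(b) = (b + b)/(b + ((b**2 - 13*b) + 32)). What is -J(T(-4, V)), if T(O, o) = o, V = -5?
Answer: 10/117 ≈ 0.085470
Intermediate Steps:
J(b) = 2*b/(32 + b**2 - 12*b) (J(b) = (2*b)/(b + (32 + b**2 - 13*b)) = (2*b)/(32 + b**2 - 12*b) = 2*b/(32 + b**2 - 12*b))
-J(T(-4, V)) = -2*(-5)/(32 + (-5)**2 - 12*(-5)) = -2*(-5)/(32 + 25 + 60) = -2*(-5)/117 = -1*(-10/117) = 10/117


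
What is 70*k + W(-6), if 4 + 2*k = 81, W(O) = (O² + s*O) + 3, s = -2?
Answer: 2746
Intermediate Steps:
W(O) = 3 + O² - 2*O (W(O) = (O² - 2*O) + 3 = 3 + O² - 2*O)
k = 77/2 (k = -2 + (½)*81 = -2 + 81/2 = 77/2 ≈ 38.500)
70*k + W(-6) = 70*(77/2) + (3 + (-6)² - 2*(-6)) = 2695 + (3 + 36 + 12) = 2695 + 51 = 2746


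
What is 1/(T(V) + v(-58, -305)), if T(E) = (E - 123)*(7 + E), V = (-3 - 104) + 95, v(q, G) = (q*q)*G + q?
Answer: -1/1025403 ≈ -9.7523e-7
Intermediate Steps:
v(q, G) = q + G*q² (v(q, G) = q²*G + q = G*q² + q = q + G*q²)
V = -12 (V = -107 + 95 = -12)
T(E) = (-123 + E)*(7 + E)
1/(T(V) + v(-58, -305)) = 1/((-861 + (-12)² - 116*(-12)) - 58*(1 - 305*(-58))) = 1/((-861 + 144 + 1392) - 58*(1 + 17690)) = 1/(675 - 58*17691) = 1/(675 - 1026078) = 1/(-1025403) = -1/1025403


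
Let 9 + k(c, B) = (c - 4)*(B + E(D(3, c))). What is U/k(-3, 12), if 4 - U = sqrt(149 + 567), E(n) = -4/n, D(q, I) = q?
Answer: -12/251 + 6*sqrt(179)/251 ≈ 0.27201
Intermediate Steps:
k(c, B) = -9 + (-4 + c)*(-4/3 + B) (k(c, B) = -9 + (c - 4)*(B - 4/3) = -9 + (-4 + c)*(B - 4*1/3) = -9 + (-4 + c)*(B - 4/3) = -9 + (-4 + c)*(-4/3 + B))
U = 4 - 2*sqrt(179) (U = 4 - sqrt(149 + 567) = 4 - sqrt(716) = 4 - 2*sqrt(179) ≈ -22.758)
U/k(-3, 12) = (4 - 2*sqrt(179))/(-11/3 - 4*12 - 4/3*(-3) + 12*(-3)) = (4 - 2*sqrt(179))/(-11/3 - 48 + 4 - 36) = (4 - 2*sqrt(179))/(-251/3) = (4 - 2*sqrt(179))*(-3/251) = -12/251 + 6*sqrt(179)/251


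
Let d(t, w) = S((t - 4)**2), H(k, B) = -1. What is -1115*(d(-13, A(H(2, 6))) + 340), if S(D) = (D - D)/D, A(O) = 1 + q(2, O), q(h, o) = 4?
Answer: -379100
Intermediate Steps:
A(O) = 5 (A(O) = 1 + 4 = 5)
S(D) = 0 (S(D) = 0/D = 0)
d(t, w) = 0
-1115*(d(-13, A(H(2, 6))) + 340) = -1115*(0 + 340) = -1115*340 = -379100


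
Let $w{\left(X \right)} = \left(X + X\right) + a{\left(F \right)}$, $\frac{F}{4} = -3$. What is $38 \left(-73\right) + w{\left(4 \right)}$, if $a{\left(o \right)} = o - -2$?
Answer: $-2776$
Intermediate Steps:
$F = -12$ ($F = 4 \left(-3\right) = -12$)
$a{\left(o \right)} = 2 + o$ ($a{\left(o \right)} = o + 2 = 2 + o$)
$w{\left(X \right)} = -10 + 2 X$ ($w{\left(X \right)} = \left(X + X\right) + \left(2 - 12\right) = 2 X - 10 = -10 + 2 X$)
$38 \left(-73\right) + w{\left(4 \right)} = 38 \left(-73\right) + \left(-10 + 2 \cdot 4\right) = -2774 + \left(-10 + 8\right) = -2774 - 2 = -2776$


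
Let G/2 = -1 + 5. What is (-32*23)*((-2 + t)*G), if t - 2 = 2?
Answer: -11776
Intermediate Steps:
G = 8 (G = 2*(-1 + 5) = 2*4 = 8)
t = 4 (t = 2 + 2 = 4)
(-32*23)*((-2 + t)*G) = (-32*23)*((-2 + 4)*8) = -1472*8 = -736*16 = -11776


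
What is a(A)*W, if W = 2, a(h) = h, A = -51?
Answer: -102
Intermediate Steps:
a(A)*W = -51*2 = -102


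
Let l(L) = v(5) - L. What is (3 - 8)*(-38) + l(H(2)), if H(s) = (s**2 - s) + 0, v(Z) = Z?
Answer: 193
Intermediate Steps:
H(s) = s**2 - s
l(L) = 5 - L
(3 - 8)*(-38) + l(H(2)) = (3 - 8)*(-38) + (5 - 2*(-1 + 2)) = -5*(-38) + (5 - 2) = 190 + (5 - 1*2) = 190 + (5 - 2) = 190 + 3 = 193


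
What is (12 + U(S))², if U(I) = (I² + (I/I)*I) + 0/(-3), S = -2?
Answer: 196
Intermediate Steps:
U(I) = I + I² (U(I) = (I² + 1*I) + 0*(-⅓) = (I² + I) + 0 = (I + I²) + 0 = I + I²)
(12 + U(S))² = (12 - 2*(1 - 2))² = (12 - 2*(-1))² = (12 + 2)² = 14² = 196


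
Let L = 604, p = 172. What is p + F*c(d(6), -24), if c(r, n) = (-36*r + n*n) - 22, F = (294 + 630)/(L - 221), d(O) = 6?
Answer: 378188/383 ≈ 987.44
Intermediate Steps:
F = 924/383 (F = (294 + 630)/(604 - 221) = 924/383 ≈ 2.4125)
c(r, n) = -22 + n² - 36*r (c(r, n) = (-36*r + n²) - 22 = (n² - 36*r) - 22 = -22 + n² - 36*r)
p + F*c(d(6), -24) = 172 + 924*(-22 + (-24)² - 36*6)/383 = 172 + 924*(-22 + 576 - 216)/383 = 172 + (924/383)*338 = 172 + 312312/383 = 378188/383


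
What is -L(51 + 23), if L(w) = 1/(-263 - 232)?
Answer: 1/495 ≈ 0.0020202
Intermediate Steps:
L(w) = -1/495 (L(w) = 1/(-495) = -1/495)
-L(51 + 23) = -1*(-1/495) = 1/495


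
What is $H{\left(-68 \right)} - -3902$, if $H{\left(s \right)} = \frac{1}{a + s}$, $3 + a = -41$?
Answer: $\frac{437023}{112} \approx 3902.0$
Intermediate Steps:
$a = -44$ ($a = -3 - 41 = -44$)
$H{\left(s \right)} = \frac{1}{-44 + s}$
$H{\left(-68 \right)} - -3902 = \frac{1}{-44 - 68} - -3902 = \frac{1}{-112} + 3902 = - \frac{1}{112} + 3902 = \frac{437023}{112}$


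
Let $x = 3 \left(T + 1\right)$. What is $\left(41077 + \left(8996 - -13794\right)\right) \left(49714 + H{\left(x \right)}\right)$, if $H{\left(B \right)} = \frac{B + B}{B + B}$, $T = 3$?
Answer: $3175147905$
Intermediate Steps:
$x = 12$ ($x = 3 \left(3 + 1\right) = 3 \cdot 4 = 12$)
$H{\left(B \right)} = 1$ ($H{\left(B \right)} = \frac{2 B}{2 B} = 2 B \frac{1}{2 B} = 1$)
$\left(41077 + \left(8996 - -13794\right)\right) \left(49714 + H{\left(x \right)}\right) = \left(41077 + \left(8996 - -13794\right)\right) \left(49714 + 1\right) = \left(41077 + \left(8996 + 13794\right)\right) 49715 = \left(41077 + 22790\right) 49715 = 63867 \cdot 49715 = 3175147905$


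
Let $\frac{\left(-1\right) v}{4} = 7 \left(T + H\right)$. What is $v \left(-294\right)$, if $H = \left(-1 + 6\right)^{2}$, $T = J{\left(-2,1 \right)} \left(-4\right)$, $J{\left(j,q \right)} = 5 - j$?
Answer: $-24696$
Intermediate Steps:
$T = -28$ ($T = \left(5 - -2\right) \left(-4\right) = \left(5 + 2\right) \left(-4\right) = 7 \left(-4\right) = -28$)
$H = 25$ ($H = 5^{2} = 25$)
$v = 84$ ($v = - 4 \cdot 7 \left(-28 + 25\right) = - 4 \cdot 7 \left(-3\right) = \left(-4\right) \left(-21\right) = 84$)
$v \left(-294\right) = 84 \left(-294\right) = -24696$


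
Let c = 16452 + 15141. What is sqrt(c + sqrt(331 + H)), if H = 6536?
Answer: sqrt(31593 + 3*sqrt(763)) ≈ 177.98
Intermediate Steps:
c = 31593
sqrt(c + sqrt(331 + H)) = sqrt(31593 + sqrt(331 + 6536)) = sqrt(31593 + sqrt(6867)) = sqrt(31593 + 3*sqrt(763))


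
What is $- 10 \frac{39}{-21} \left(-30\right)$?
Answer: $- \frac{3900}{7} \approx -557.14$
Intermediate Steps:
$- 10 \frac{39}{-21} \left(-30\right) = - 10 \cdot 39 \left(- \frac{1}{21}\right) \left(-30\right) = \left(-10\right) \left(- \frac{13}{7}\right) \left(-30\right) = \frac{130}{7} \left(-30\right) = - \frac{3900}{7}$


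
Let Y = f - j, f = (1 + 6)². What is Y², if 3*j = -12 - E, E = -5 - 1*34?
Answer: 1600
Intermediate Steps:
E = -39 (E = -5 - 34 = -39)
j = 9 (j = (-12 - 1*(-39))/3 = (-12 + 39)/3 = (⅓)*27 = 9)
f = 49 (f = 7² = 49)
Y = 40 (Y = 49 - 1*9 = 49 - 9 = 40)
Y² = 40² = 1600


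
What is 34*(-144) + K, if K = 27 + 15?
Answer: -4854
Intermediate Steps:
K = 42
34*(-144) + K = 34*(-144) + 42 = -4896 + 42 = -4854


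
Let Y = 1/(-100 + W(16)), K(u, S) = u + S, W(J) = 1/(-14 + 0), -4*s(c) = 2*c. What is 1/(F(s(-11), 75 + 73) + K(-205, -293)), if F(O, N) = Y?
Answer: -1401/697712 ≈ -0.0020080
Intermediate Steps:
s(c) = -c/2
W(J) = -1/14 (W(J) = 1/(-14) = -1/14)
K(u, S) = S + u
Y = -14/1401 (Y = 1/(-100 - 1/14) = 1/(-1401/14) = -14/1401 ≈ -0.0099929)
F(O, N) = -14/1401
1/(F(s(-11), 75 + 73) + K(-205, -293)) = 1/(-14/1401 + (-293 - 205)) = 1/(-14/1401 - 498) = 1/(-697712/1401) = -1401/697712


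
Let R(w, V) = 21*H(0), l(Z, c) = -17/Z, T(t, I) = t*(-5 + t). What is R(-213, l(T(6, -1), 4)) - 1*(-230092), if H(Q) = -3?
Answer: 230029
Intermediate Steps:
R(w, V) = -63 (R(w, V) = 21*(-3) = -63)
R(-213, l(T(6, -1), 4)) - 1*(-230092) = -63 - 1*(-230092) = -63 + 230092 = 230029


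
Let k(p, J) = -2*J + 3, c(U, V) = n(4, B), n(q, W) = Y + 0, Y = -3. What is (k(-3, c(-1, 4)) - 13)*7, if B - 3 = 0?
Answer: -28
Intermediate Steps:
B = 3 (B = 3 + 0 = 3)
n(q, W) = -3 (n(q, W) = -3 + 0 = -3)
c(U, V) = -3
k(p, J) = 3 - 2*J
(k(-3, c(-1, 4)) - 13)*7 = ((3 - 2*(-3)) - 13)*7 = ((3 + 6) - 13)*7 = (9 - 13)*7 = -4*7 = -28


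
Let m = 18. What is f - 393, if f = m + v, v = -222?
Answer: -597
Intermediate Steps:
f = -204 (f = 18 - 222 = -204)
f - 393 = -204 - 393 = -597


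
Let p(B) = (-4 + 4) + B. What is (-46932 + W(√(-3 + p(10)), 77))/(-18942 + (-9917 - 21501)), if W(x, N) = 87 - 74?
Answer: 46919/50360 ≈ 0.93167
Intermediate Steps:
p(B) = B (p(B) = 0 + B = B)
W(x, N) = 13
(-46932 + W(√(-3 + p(10)), 77))/(-18942 + (-9917 - 21501)) = (-46932 + 13)/(-18942 + (-9917 - 21501)) = -46919/(-18942 - 31418) = -46919/(-50360) = -46919*(-1/50360) = 46919/50360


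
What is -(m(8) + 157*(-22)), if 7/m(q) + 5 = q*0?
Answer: 17277/5 ≈ 3455.4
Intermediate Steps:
m(q) = -7/5 (m(q) = 7/(-5 + q*0) = 7/(-5 + 0) = 7/(-5) = 7*(-1/5) = -7/5)
-(m(8) + 157*(-22)) = -(-7/5 + 157*(-22)) = -(-7/5 - 3454) = -1*(-17277/5) = 17277/5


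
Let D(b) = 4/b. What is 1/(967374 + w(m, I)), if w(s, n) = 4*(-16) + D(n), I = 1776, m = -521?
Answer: 444/429485641 ≈ 1.0338e-6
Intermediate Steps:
w(s, n) = -64 + 4/n (w(s, n) = 4*(-16) + 4/n = -64 + 4/n)
1/(967374 + w(m, I)) = 1/(967374 + (-64 + 4/1776)) = 1/(967374 + (-64 + 4*(1/1776))) = 1/(967374 + (-64 + 1/444)) = 1/(967374 - 28415/444) = 1/(429485641/444) = 444/429485641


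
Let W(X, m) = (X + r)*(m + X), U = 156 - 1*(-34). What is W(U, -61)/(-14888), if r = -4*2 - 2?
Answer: -5805/3722 ≈ -1.5596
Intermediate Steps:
U = 190 (U = 156 + 34 = 190)
r = -10 (r = -8 - 2 = -10)
W(X, m) = (-10 + X)*(X + m) (W(X, m) = (X - 10)*(m + X) = (-10 + X)*(X + m))
W(U, -61)/(-14888) = (190² - 10*190 - 10*(-61) + 190*(-61))/(-14888) = (36100 - 1900 + 610 - 11590)*(-1/14888) = 23220*(-1/14888) = -5805/3722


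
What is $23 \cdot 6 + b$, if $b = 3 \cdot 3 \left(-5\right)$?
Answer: $93$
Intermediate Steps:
$b = -45$ ($b = 9 \left(-5\right) = -45$)
$23 \cdot 6 + b = 23 \cdot 6 - 45 = 138 - 45 = 93$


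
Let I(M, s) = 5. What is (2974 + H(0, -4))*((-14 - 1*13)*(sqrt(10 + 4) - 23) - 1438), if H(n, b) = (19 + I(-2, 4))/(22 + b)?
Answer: -7292542/3 - 80334*sqrt(14) ≈ -2.7314e+6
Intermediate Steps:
H(n, b) = 24/(22 + b) (H(n, b) = (19 + 5)/(22 + b) = 24/(22 + b))
(2974 + H(0, -4))*((-14 - 1*13)*(sqrt(10 + 4) - 23) - 1438) = (2974 + 24/(22 - 4))*((-14 - 1*13)*(sqrt(10 + 4) - 23) - 1438) = (2974 + 24/18)*((-14 - 13)*(sqrt(14) - 23) - 1438) = (2974 + 24*(1/18))*(-27*(-23 + sqrt(14)) - 1438) = (2974 + 4/3)*((621 - 27*sqrt(14)) - 1438) = 8926*(-817 - 27*sqrt(14))/3 = -7292542/3 - 80334*sqrt(14)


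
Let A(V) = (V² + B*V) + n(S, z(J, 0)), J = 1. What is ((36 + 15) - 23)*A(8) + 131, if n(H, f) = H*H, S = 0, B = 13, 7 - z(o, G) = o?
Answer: 4835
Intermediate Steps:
z(o, G) = 7 - o
n(H, f) = H²
A(V) = V² + 13*V (A(V) = (V² + 13*V) + 0² = (V² + 13*V) + 0 = V² + 13*V)
((36 + 15) - 23)*A(8) + 131 = ((36 + 15) - 23)*(8*(13 + 8)) + 131 = (51 - 23)*(8*21) + 131 = 28*168 + 131 = 4704 + 131 = 4835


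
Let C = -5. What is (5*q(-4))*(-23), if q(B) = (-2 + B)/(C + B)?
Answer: -230/3 ≈ -76.667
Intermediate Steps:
q(B) = (-2 + B)/(-5 + B)
(5*q(-4))*(-23) = (5*((-2 - 4)/(-5 - 4)))*(-23) = (5*(-6/(-9)))*(-23) = (5*(-⅑*(-6)))*(-23) = (5*(⅔))*(-23) = (10/3)*(-23) = -230/3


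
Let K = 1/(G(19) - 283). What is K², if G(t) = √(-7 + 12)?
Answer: (283 - √5)⁻² ≈ 1.2686e-5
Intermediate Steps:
G(t) = √5
K = 1/(-283 + √5) (K = 1/(√5 - 283) = 1/(-283 + √5) ≈ -0.0035617)
K² = (-283/80084 - √5/80084)²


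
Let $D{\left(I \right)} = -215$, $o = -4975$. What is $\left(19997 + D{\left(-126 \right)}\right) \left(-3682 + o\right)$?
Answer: $-171252774$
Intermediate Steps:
$\left(19997 + D{\left(-126 \right)}\right) \left(-3682 + o\right) = \left(19997 - 215\right) \left(-3682 - 4975\right) = 19782 \left(-8657\right) = -171252774$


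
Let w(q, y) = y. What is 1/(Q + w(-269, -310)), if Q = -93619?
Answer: -1/93929 ≈ -1.0646e-5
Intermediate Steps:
1/(Q + w(-269, -310)) = 1/(-93619 - 310) = 1/(-93929) = -1/93929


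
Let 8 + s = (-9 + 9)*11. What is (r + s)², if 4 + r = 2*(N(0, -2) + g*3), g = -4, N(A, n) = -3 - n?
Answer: 1444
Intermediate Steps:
s = -8 (s = -8 + (-9 + 9)*11 = -8 + 0*11 = -8 + 0 = -8)
r = -30 (r = -4 + 2*((-3 - 1*(-2)) - 4*3) = -4 + 2*((-3 + 2) - 12) = -4 + 2*(-1 - 12) = -4 + 2*(-13) = -4 - 26 = -30)
(r + s)² = (-30 - 8)² = (-38)² = 1444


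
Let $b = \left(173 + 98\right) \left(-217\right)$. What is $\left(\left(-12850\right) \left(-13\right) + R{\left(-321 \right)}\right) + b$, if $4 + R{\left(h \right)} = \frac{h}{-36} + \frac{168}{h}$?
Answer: $\frac{138989653}{1284} \approx 1.0825 \cdot 10^{5}$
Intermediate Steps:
$b = -58807$ ($b = 271 \left(-217\right) = -58807$)
$R{\left(h \right)} = -4 + \frac{168}{h} - \frac{h}{36}$ ($R{\left(h \right)} = -4 + \left(\frac{h}{-36} + \frac{168}{h}\right) = -4 + \left(h \left(- \frac{1}{36}\right) + \frac{168}{h}\right) = -4 - \left(- \frac{168}{h} + \frac{h}{36}\right) = -4 + \frac{168}{h} - \frac{h}{36}$)
$\left(\left(-12850\right) \left(-13\right) + R{\left(-321 \right)}\right) + b = \left(\left(-12850\right) \left(-13\right) - \left(- \frac{59}{12} + \frac{56}{107}\right)\right) - 58807 = \left(167050 + \left(-4 + 168 \left(- \frac{1}{321}\right) + \frac{107}{12}\right)\right) - 58807 = \left(167050 - - \frac{5641}{1284}\right) - 58807 = \left(167050 + \frac{5641}{1284}\right) - 58807 = \frac{214497841}{1284} - 58807 = \frac{138989653}{1284}$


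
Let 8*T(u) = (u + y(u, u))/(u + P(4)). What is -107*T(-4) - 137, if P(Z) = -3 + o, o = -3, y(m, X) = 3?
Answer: -11067/80 ≈ -138.34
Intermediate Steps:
P(Z) = -6 (P(Z) = -3 - 3 = -6)
T(u) = (3 + u)/(8*(-6 + u)) (T(u) = ((u + 3)/(u - 6))/8 = ((3 + u)/(-6 + u))/8 = (3 + u)/(8*(-6 + u)))
-107*T(-4) - 137 = -107*(3 - 4)/(8*(-6 - 4)) - 137 = -107*(-1)/(8*(-10)) - 137 = -107*(-1)*(-1)/(8*10) - 137 = -107*1/80 - 137 = -107/80 - 137 = -11067/80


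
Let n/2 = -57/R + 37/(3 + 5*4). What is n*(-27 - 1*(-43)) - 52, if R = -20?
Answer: 10428/115 ≈ 90.678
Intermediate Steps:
n = 2051/230 (n = 2*(-57/(-20) + 37/(3 + 5*4)) = 2*(-57*(-1/20) + 37/(3 + 20)) = 2*(57/20 + 37/23) = 2*(2051/460) = 2051/230 ≈ 8.9174)
n*(-27 - 1*(-43)) - 52 = 2051*(-27 - 1*(-43))/230 - 52 = 2051*(-27 + 43)/230 - 52 = (2051/230)*16 - 52 = 16408/115 - 52 = 10428/115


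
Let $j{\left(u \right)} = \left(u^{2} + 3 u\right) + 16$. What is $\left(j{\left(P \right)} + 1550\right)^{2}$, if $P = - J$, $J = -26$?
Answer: $5382400$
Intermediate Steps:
$P = 26$ ($P = \left(-1\right) \left(-26\right) = 26$)
$j{\left(u \right)} = 16 + u^{2} + 3 u$
$\left(j{\left(P \right)} + 1550\right)^{2} = \left(\left(16 + 26^{2} + 3 \cdot 26\right) + 1550\right)^{2} = \left(\left(16 + 676 + 78\right) + 1550\right)^{2} = \left(770 + 1550\right)^{2} = 2320^{2} = 5382400$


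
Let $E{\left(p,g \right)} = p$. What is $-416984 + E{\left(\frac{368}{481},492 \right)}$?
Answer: $- \frac{200568936}{481} \approx -4.1698 \cdot 10^{5}$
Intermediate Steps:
$-416984 + E{\left(\frac{368}{481},492 \right)} = -416984 + \frac{368}{481} = - \frac{200568936}{481}$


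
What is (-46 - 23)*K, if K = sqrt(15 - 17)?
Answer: -69*I*sqrt(2) ≈ -97.581*I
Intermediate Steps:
K = I*sqrt(2) (K = sqrt(-2) = I*sqrt(2) ≈ 1.4142*I)
(-46 - 23)*K = (-46 - 23)*(I*sqrt(2)) = -69*I*sqrt(2)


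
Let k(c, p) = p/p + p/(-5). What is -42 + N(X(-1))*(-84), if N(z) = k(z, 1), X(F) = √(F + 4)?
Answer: -546/5 ≈ -109.20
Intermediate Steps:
X(F) = √(4 + F)
k(c, p) = 1 - p/5 (k(c, p) = 1 + p*(-⅕) = 1 - p/5)
N(z) = ⅘ (N(z) = 1 - ⅕*1 = 1 - ⅕ = ⅘)
-42 + N(X(-1))*(-84) = -42 + (⅘)*(-84) = -42 - 336/5 = -546/5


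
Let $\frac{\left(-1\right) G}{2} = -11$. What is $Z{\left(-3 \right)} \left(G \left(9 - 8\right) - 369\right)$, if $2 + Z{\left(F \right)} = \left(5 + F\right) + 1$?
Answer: $-347$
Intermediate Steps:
$G = 22$ ($G = \left(-2\right) \left(-11\right) = 22$)
$Z{\left(F \right)} = 4 + F$ ($Z{\left(F \right)} = -2 + \left(\left(5 + F\right) + 1\right) = -2 + \left(6 + F\right) = 4 + F$)
$Z{\left(-3 \right)} \left(G \left(9 - 8\right) - 369\right) = \left(4 - 3\right) \left(22 \left(9 - 8\right) - 369\right) = 1 \left(22 \cdot 1 - 369\right) = 1 \left(22 - 369\right) = 1 \left(-347\right) = -347$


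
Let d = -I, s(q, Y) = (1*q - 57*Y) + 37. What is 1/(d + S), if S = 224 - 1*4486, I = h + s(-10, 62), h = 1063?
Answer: -1/1818 ≈ -0.00055005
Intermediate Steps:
s(q, Y) = 37 + q - 57*Y (s(q, Y) = (q - 57*Y) + 37 = 37 + q - 57*Y)
I = -2444 (I = 1063 + (37 - 10 - 57*62) = 1063 + (37 - 10 - 3534) = 1063 - 3507 = -2444)
S = -4262 (S = 224 - 4486 = -4262)
d = 2444 (d = -1*(-2444) = 2444)
1/(d + S) = 1/(2444 - 4262) = 1/(-1818) = -1/1818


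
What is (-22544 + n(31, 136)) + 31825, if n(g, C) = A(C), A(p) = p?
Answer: 9417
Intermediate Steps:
n(g, C) = C
(-22544 + n(31, 136)) + 31825 = (-22544 + 136) + 31825 = -22408 + 31825 = 9417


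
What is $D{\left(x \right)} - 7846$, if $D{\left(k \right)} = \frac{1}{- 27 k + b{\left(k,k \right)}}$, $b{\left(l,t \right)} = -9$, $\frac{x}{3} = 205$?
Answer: $- \frac{130353445}{16614} \approx -7846.0$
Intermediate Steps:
$x = 615$ ($x = 3 \cdot 205 = 615$)
$D{\left(k \right)} = \frac{1}{-9 - 27 k}$ ($D{\left(k \right)} = \frac{1}{- 27 k - 9} = \frac{1}{-9 - 27 k}$)
$D{\left(x \right)} - 7846 = - \frac{1}{9 + 27 \cdot 615} - 7846 = - \frac{1}{9 + 16605} - 7846 = - \frac{1}{16614} - 7846 = - \frac{130353445}{16614}$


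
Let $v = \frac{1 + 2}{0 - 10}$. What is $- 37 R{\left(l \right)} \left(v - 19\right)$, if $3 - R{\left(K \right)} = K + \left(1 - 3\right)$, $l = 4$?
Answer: $\frac{7141}{10} \approx 714.1$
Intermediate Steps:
$v = - \frac{3}{10}$ ($v = \frac{3}{-10} = 3 \left(- \frac{1}{10}\right) = - \frac{3}{10} \approx -0.3$)
$R{\left(K \right)} = 5 - K$ ($R{\left(K \right)} = 3 - \left(K + \left(1 - 3\right)\right) = 3 - \left(K - 2\right) = 3 - \left(-2 + K\right) = 5 - K$)
$- 37 R{\left(l \right)} \left(v - 19\right) = - 37 \left(5 - 4\right) \left(- \frac{3}{10} - 19\right) = \left(-37\right) 1 \left(- \frac{193}{10}\right) = \left(-37\right) \left(- \frac{193}{10}\right) = \frac{7141}{10}$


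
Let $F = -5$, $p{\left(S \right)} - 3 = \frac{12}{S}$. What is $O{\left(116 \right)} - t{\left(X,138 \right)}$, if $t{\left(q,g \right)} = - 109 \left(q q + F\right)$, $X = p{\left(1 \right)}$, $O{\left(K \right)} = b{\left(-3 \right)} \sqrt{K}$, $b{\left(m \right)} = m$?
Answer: $23980 - 6 \sqrt{29} \approx 23948.0$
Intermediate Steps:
$p{\left(S \right)} = 3 + \frac{12}{S}$
$O{\left(K \right)} = - 3 \sqrt{K}$
$X = 15$ ($X = 3 + \frac{12}{1} = 3 + 12 \cdot 1 = 3 + 12 = 15$)
$t{\left(q,g \right)} = 545 - 109 q^{2}$ ($t{\left(q,g \right)} = - 109 \left(q q - 5\right) = - 109 \left(q^{2} - 5\right) = - 109 \left(-5 + q^{2}\right) = 545 - 109 q^{2}$)
$O{\left(116 \right)} - t{\left(X,138 \right)} = - 3 \sqrt{116} - \left(545 - 109 \cdot 15^{2}\right) = - 3 \cdot 2 \sqrt{29} - \left(545 - 24525\right) = - 6 \sqrt{29} - \left(545 - 24525\right) = - 6 \sqrt{29} - -23980 = - 6 \sqrt{29} + 23980 = 23980 - 6 \sqrt{29}$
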